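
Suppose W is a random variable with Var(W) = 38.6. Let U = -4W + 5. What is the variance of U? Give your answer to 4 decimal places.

617.6000

Var(-4W + 5) = (-4)²·Var(W) = 16·38.6 = 617.6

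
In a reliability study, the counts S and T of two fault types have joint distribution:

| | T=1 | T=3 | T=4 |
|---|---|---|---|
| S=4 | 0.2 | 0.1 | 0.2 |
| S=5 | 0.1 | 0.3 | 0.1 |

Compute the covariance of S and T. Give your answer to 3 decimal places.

0.050

E[S] = 4.5,  E[T] = 2.7
E[ST] = 12.2
Cov(S,T) = E[ST] − E[S]E[T] = 12.2 − (4.5)(2.7) = 0.05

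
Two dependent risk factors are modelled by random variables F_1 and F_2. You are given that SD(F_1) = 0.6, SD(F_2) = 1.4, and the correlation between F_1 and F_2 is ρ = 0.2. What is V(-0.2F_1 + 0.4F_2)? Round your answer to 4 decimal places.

V(F_1) = (0.6)² = 0.36;  V(F_2) = (1.4)² = 1.96
Cov(F_1,F_2) = ρ·SD(F_1)·SD(F_2) = 0.2·0.6·1.4 = 0.168
V(-0.2F_1 + 0.4F_2) = (-0.2)²·V(F_1) + (0.4)²·V(F_2) + 2·(-0.2)·(0.4)·Cov(F_1,F_2)
= 0.04·0.36 + 0.16·1.96 + -0.16·0.168 = 0.30112

0.3011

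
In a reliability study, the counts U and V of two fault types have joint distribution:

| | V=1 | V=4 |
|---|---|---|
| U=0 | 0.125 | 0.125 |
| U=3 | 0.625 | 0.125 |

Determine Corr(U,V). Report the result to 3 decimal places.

E[U] = 2.25,  E[V] = 1.75
E[UV] = 3.375
cov(U,V) = E[UV] − E[U]E[V] = 3.375 − (2.25)(1.75) = -0.5625
var(U) = 1.6875,  var(V) = 1.6875
ρ = -0.5625 / √(1.6875·1.6875) ≈ -0.333

-0.333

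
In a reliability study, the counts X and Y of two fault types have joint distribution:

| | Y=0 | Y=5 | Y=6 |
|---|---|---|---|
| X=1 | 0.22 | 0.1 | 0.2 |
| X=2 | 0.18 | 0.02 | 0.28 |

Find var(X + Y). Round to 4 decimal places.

8.6384

E[X] = 1.48,  E[Y] = 3.48,  E[XY] = 5.26
var(X) = 2.44 − (1.48)² = 0.2496;  var(Y) = 20.28 − (3.48)² = 8.1696
Cov(X,Y) = 5.26 − (1.48)(3.48) = 0.1096
var(X + Y) = (1)²·0.2496 + (1)²·8.1696 + 2·(1)·(1)·0.1096 = 8.6384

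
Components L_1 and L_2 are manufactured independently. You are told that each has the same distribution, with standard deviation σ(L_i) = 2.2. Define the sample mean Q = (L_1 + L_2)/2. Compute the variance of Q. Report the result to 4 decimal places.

2.4200

V(L_i) = (2.2)² = 4.84
By independence, V(Q) = (0.5)²V(L_1) + (0.5)²V(L_2)
= (0.5)²·4.84 + (0.5)²·4.84 = 2.42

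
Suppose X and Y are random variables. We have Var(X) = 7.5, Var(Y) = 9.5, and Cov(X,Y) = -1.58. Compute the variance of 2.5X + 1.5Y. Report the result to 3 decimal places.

Var(2.5X + 1.5Y) = (2.5)²·Var(X) + (1.5)²·Var(Y) + 2·(2.5)·(1.5)·Cov(X,Y)
= 6.25·7.5 + 2.25·9.5 + 7.5·-1.58 = 56.4

56.400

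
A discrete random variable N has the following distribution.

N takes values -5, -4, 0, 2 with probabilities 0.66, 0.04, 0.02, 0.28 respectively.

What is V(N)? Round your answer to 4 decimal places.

9.8500

E[N] = (-5)(0.66) + (-4)(0.04) + (0)(0.02) + (2)(0.28) = -2.9
E[N²] = (-5)²(0.66) + (-4)²(0.04) + (0)²(0.02) + (2)²(0.28) = 18.26
V(N) = E[N²] − (E[N])² = 18.26 − (-2.9)² = 9.85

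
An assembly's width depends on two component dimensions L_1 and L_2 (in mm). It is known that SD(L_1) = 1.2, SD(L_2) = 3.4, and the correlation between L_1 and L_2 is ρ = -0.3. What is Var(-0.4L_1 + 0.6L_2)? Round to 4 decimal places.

Var(L_1) = (1.2)² = 1.44;  Var(L_2) = (3.4)² = 11.56
Cov(L_1,L_2) = ρ·SD(L_1)·SD(L_2) = -0.3·1.2·3.4 = -1.224
Var(-0.4L_1 + 0.6L_2) = (-0.4)²·Var(L_1) + (0.6)²·Var(L_2) + 2·(-0.4)·(0.6)·Cov(L_1,L_2)
= 0.16·1.44 + 0.36·11.56 + -0.48·-1.224 = 4.97952

4.9795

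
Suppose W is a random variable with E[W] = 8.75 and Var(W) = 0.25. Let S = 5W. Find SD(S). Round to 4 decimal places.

2.5000

Var(5W) = (5)²·0.25 = 6.25
SD(S) = √6.25 ≈ 2.5000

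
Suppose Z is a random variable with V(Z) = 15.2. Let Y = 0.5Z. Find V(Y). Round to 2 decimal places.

V(0.5Z) = (0.5)²·V(Z) = 0.25·15.2 = 3.8

3.80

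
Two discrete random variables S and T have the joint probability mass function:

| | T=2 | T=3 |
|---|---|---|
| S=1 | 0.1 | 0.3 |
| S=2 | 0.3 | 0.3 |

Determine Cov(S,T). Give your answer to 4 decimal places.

E[S] = 1.6,  E[T] = 2.6
E[ST] = 4.1
Cov(S,T) = E[ST] − E[S]E[T] = 4.1 − (1.6)(2.6) = -0.06

-0.0600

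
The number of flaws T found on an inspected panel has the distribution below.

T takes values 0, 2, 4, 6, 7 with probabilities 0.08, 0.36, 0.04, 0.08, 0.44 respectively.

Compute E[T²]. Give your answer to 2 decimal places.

26.52

E[T²] = (0)²(0.08) + (2)²(0.36) + (4)²(0.04) + (6)²(0.08) + (7)²(0.44) = 26.52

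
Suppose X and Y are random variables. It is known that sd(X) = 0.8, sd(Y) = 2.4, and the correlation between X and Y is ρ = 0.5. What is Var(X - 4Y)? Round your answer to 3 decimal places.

85.120

Var(X) = (0.8)² = 0.64;  Var(Y) = (2.4)² = 5.76
cov(X,Y) = ρ·sd(X)·sd(Y) = 0.5·0.8·2.4 = 0.96
Var(X - 4Y) = (1)²·Var(X) + (-4)²·Var(Y) + 2·(1)·(-4)·cov(X,Y)
= 1·0.64 + 16·5.76 + -8·0.96 = 85.12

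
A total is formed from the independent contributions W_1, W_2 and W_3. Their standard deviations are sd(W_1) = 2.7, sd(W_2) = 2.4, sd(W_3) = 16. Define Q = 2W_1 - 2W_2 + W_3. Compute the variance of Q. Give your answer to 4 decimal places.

Var(W_1) = 7.29, Var(W_2) = 5.76, Var(W_3) = 256
By independence, Var(Q) = (2)²Var(W_1) + (-2)²Var(W_2) + (1)²Var(W_3)
= (2)²·7.29 + (-2)²·5.76 + (1)²·256 = 308.2

308.2000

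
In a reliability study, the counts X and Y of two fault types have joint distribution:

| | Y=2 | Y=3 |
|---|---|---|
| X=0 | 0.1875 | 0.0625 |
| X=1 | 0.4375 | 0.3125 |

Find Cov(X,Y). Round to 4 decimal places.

E[X] = 0.75,  E[Y] = 2.375
E[XY] = 1.8125
Cov(X,Y) = E[XY] − E[X]E[Y] = 1.8125 − (0.75)(2.375) = 0.03125

0.0313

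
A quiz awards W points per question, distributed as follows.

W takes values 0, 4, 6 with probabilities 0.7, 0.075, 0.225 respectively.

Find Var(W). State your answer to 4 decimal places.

E[W] = (0)(0.7) + (4)(0.075) + (6)(0.225) = 1.65
E[W²] = (0)²(0.7) + (4)²(0.075) + (6)²(0.225) = 9.3
Var(W) = E[W²] − (E[W])² = 9.3 − (1.65)² = 6.5775

6.5775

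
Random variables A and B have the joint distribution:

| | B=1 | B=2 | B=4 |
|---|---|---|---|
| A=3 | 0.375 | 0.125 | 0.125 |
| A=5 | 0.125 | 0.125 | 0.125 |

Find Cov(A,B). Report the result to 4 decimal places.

0.2500

E[A] = 3.75,  E[B] = 2
E[AB] = 7.75
Cov(A,B) = E[AB] − E[A]E[B] = 7.75 − (3.75)(2) = 0.25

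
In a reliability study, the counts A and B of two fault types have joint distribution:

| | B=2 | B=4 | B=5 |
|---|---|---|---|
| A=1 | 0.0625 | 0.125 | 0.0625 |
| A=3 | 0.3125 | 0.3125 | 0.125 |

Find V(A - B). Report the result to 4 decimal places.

2.4336

E[A] = 2.5,  E[B] = 3.4375,  E[AB] = 8.4375
V(A) = 7 − (2.5)² = 0.75;  V(B) = 13.1875 − (3.4375)² = 1.37109375
Cov(A,B) = 8.4375 − (2.5)(3.4375) = -0.15625
V(A - B) = (1)²·0.75 + (-1)²·1.37109375 + 2·(1)·(-1)·-0.15625 = 2.43359375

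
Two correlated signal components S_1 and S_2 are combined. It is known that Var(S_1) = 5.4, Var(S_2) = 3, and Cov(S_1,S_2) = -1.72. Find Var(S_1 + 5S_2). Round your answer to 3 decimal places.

Var(S_1 + 5S_2) = (1)²·Var(S_1) + (5)²·Var(S_2) + 2·(1)·(5)·Cov(S_1,S_2)
= 1·5.4 + 25·3 + 10·-1.72 = 63.2

63.200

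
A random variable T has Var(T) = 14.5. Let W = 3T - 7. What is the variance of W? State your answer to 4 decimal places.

Var(3T - 7) = (3)²·Var(T) = 9·14.5 = 130.5

130.5000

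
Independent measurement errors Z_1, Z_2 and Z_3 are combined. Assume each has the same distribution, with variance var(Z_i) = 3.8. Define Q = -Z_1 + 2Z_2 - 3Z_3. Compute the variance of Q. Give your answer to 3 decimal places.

53.200

By independence, var(Q) = (-1)²var(Z_1) + (2)²var(Z_2) + (-3)²var(Z_3)
= (-1)²·3.8 + (2)²·3.8 + (-3)²·3.8 = 53.2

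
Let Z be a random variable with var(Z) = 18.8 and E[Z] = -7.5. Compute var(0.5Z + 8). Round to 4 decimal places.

4.7000

var(0.5Z + 8) = (0.5)²·var(Z) = 0.25·18.8 = 4.7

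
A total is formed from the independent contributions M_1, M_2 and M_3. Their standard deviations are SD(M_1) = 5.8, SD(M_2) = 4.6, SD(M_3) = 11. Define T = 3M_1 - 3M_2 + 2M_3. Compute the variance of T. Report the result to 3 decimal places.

var(M_1) = 33.64, var(M_2) = 21.16, var(M_3) = 121
By independence, var(T) = (3)²var(M_1) + (-3)²var(M_2) + (2)²var(M_3)
= (3)²·33.64 + (-3)²·21.16 + (2)²·121 = 977.2

977.200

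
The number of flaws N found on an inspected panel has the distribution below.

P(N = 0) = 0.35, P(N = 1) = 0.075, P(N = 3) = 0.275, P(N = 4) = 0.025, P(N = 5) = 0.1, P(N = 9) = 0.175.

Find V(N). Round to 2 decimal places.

10.17

E[N] = (0)(0.35) + (1)(0.075) + (3)(0.275) + (4)(0.025) + (5)(0.1) + (9)(0.175) = 3.075
E[N²] = (0)²(0.35) + (1)²(0.075) + (3)²(0.275) + (4)²(0.025) + (5)²(0.1) + (9)²(0.175) = 19.625
V(N) = E[N²] − (E[N])² = 19.625 − (3.075)² = 10.169375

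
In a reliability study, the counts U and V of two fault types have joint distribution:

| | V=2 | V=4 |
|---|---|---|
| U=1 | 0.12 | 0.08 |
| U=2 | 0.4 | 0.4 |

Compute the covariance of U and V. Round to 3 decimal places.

E[U] = 1.8,  E[V] = 2.96
E[UV] = 5.36
cov(U,V) = E[UV] − E[U]E[V] = 5.36 − (1.8)(2.96) = 0.032

0.032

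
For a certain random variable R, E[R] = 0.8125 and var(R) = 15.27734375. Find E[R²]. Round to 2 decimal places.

E[R²] = var(R) + (E[R])² = 15.27734375 + (0.8125)² = 15.9375

15.94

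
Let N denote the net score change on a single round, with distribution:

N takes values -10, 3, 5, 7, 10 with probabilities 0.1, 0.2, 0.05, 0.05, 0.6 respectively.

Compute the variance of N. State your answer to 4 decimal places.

37.0600

E[N] = (-10)(0.1) + (3)(0.2) + (5)(0.05) + (7)(0.05) + (10)(0.6) = 6.2
E[N²] = (-10)²(0.1) + (3)²(0.2) + (5)²(0.05) + (7)²(0.05) + (10)²(0.6) = 75.5
var(N) = E[N²] − (E[N])² = 75.5 − (6.2)² = 37.06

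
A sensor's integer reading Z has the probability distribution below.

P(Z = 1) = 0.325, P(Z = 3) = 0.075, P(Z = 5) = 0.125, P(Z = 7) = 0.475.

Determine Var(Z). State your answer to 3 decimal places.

E[Z] = (1)(0.325) + (3)(0.075) + (5)(0.125) + (7)(0.475) = 4.5
E[Z²] = (1)²(0.325) + (3)²(0.075) + (5)²(0.125) + (7)²(0.475) = 27.4
Var(Z) = E[Z²] − (E[Z])² = 27.4 − (4.5)² = 7.15

7.150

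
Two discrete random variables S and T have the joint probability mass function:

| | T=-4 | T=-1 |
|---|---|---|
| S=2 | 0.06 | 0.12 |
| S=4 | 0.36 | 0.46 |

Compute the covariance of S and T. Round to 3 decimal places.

E[S] = 3.64,  E[T] = -2.26
E[ST] = -8.32
Cov(S,T) = E[ST] − E[S]E[T] = -8.32 − (3.64)(-2.26) = -0.0936

-0.094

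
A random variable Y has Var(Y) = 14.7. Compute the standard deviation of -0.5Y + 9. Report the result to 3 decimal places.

1.917

Var(-0.5Y + 9) = (-0.5)²·14.7 = 3.675
σ(-0.5Y + 9) = √3.675 ≈ 1.917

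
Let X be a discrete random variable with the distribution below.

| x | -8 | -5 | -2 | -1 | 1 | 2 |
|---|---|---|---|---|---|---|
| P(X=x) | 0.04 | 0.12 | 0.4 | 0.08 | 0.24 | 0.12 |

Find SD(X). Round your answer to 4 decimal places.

E[X] = (-8)(0.04) + (-5)(0.12) + (-2)(0.4) + (-1)(0.08) + (1)(0.24) + (2)(0.12) = -1.32
E[X²] = (-8)²(0.04) + (-5)²(0.12) + (-2)²(0.4) + (-1)²(0.08) + (1)²(0.24) + (2)²(0.12) = 7.96
Var(X) = E[X²] − (E[X])² = 7.96 − (-1.32)² = 6.2176
SD(X) = √6.2176 ≈ 2.4935

2.4935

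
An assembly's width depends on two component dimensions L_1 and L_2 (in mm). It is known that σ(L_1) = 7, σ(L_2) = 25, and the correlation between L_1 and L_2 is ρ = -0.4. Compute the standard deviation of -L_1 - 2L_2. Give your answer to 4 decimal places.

Var(L_1) = (7)² = 49;  Var(L_2) = (25)² = 625
cov(L_1,L_2) = ρ·σ(L_1)·σ(L_2) = -0.4·7·25 = -70
Var(-L_1 - 2L_2) = (-1)²·Var(L_1) + (-2)²·Var(L_2) + 2·(-1)·(-2)·cov(L_1,L_2)
= 1·49 + 4·625 + 4·-70 = 2269
σ(-L_1 - 2L_2) = √2269 ≈ 47.6340

47.6340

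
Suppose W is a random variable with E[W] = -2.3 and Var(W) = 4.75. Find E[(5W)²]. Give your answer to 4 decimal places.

251.0000

E[5W] = 5·-2.3 = -11.5
Var(5W) = (5)²·4.75 = 118.75
E[(5W)²] = Var((5W)) + (E[(5W)])² = 118.75 + (-11.5)² = 251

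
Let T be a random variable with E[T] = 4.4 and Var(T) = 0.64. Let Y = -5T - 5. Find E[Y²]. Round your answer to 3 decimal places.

745.000

E[-5T - 5] = -5·4.4 − 5 = -27
Var(-5T - 5) = (-5)²·0.64 = 16
E[Y²] = Var(Y) + (E[Y])² = 16 + (-27)² = 745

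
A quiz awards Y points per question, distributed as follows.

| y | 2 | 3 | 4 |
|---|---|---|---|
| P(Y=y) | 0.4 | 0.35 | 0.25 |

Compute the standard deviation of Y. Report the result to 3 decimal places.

0.792

E[Y] = (2)(0.4) + (3)(0.35) + (4)(0.25) = 2.85
E[Y²] = (2)²(0.4) + (3)²(0.35) + (4)²(0.25) = 8.75
Var(Y) = E[Y²] − (E[Y])² = 8.75 − (2.85)² = 0.6275
σ(Y) = √0.6275 ≈ 0.792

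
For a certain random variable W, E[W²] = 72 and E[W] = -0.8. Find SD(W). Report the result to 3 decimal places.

Var(W) = 72 − (-0.8)² = 71.36
SD(W) = √71.36 ≈ 8.447

8.447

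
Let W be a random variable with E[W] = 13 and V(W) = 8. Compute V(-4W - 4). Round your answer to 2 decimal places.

V(-4W - 4) = (-4)²·V(W) = 16·8 = 128

128.00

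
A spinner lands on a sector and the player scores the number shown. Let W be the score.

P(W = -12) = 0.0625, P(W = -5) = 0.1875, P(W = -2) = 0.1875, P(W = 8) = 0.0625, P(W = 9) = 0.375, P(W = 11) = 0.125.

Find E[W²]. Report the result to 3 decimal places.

E[W²] = (-12)²(0.0625) + (-5)²(0.1875) + (-2)²(0.1875) + (8)²(0.0625) + (9)²(0.375) + (11)²(0.125) = 63.9375

63.938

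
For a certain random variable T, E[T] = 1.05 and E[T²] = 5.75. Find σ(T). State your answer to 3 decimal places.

Var(T) = 5.75 − (1.05)² = 4.6475
σ(T) = √4.6475 ≈ 2.156

2.156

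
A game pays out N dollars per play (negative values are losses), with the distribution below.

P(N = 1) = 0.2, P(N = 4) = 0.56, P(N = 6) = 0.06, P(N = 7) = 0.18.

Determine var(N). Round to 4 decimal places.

3.6564

E[N] = (1)(0.2) + (4)(0.56) + (6)(0.06) + (7)(0.18) = 4.06
E[N²] = (1)²(0.2) + (4)²(0.56) + (6)²(0.06) + (7)²(0.18) = 20.14
var(N) = E[N²] − (E[N])² = 20.14 − (4.06)² = 3.6564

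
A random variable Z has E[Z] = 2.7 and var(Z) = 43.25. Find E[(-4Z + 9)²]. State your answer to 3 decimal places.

E[-4Z + 9] = -4·2.7 + 9 = -1.8
var(-4Z + 9) = (-4)²·43.25 = 692
E[(-4Z + 9)²] = var((-4Z + 9)) + (E[(-4Z + 9)])² = 692 + (-1.8)² = 695.24

695.240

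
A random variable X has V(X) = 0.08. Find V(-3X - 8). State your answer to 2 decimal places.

0.72

V(-3X - 8) = (-3)²·V(X) = 9·0.08 = 0.72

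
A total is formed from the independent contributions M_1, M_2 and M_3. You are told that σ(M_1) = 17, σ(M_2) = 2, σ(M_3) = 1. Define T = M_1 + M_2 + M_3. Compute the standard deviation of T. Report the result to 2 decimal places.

17.15

Var(M_1) = 289, Var(M_2) = 4, Var(M_3) = 1
By independence, Var(T) = (1)²Var(M_1) + (1)²Var(M_2) + (1)²Var(M_3)
= (1)²·289 + (1)²·4 + (1)²·1 = 294
σ(T) = √294 ≈ 17.15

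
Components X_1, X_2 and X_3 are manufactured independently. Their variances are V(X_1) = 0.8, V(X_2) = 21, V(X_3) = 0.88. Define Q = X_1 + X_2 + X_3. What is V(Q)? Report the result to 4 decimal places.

22.6800

By independence, V(Q) = (1)²V(X_1) + (1)²V(X_2) + (1)²V(X_3)
= (1)²·0.8 + (1)²·21 + (1)²·0.88 = 22.68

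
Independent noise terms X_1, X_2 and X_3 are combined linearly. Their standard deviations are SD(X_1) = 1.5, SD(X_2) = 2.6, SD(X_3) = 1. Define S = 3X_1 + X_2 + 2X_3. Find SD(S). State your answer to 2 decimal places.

5.57

var(X_1) = 2.25, var(X_2) = 6.76, var(X_3) = 1
By independence, var(S) = (3)²var(X_1) + (1)²var(X_2) + (2)²var(X_3)
= (3)²·2.25 + (1)²·6.76 + (2)²·1 = 31.01
SD(S) = √31.01 ≈ 5.57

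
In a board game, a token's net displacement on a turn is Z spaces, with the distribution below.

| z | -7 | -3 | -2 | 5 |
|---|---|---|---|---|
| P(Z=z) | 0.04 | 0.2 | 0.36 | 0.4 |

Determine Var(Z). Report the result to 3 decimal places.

15.040

E[Z] = (-7)(0.04) + (-3)(0.2) + (-2)(0.36) + (5)(0.4) = 0.4
E[Z²] = (-7)²(0.04) + (-3)²(0.2) + (-2)²(0.36) + (5)²(0.4) = 15.2
Var(Z) = E[Z²] − (E[Z])² = 15.2 − (0.4)² = 15.04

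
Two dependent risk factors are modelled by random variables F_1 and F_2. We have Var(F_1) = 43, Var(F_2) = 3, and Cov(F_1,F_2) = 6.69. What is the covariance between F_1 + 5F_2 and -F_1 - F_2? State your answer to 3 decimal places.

-98.140

Cov(F_1 + 5F_2, -F_1 - F_2) = (1)(-1)Var(F_1) + (5)(-1)Var(F_2) + [(1)(-1) + (5)(-1)]Cov(F_1,F_2)
= -1·43 + -5·3 + -6·6.69 = -98.14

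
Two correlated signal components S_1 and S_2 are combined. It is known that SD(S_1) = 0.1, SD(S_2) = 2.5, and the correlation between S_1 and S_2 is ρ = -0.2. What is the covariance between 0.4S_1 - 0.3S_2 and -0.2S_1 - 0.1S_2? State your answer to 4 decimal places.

Var(S_1) = (0.1)² = 0.01;  Var(S_2) = (2.5)² = 6.25
Cov(S_1,S_2) = ρ·SD(S_1)·SD(S_2) = -0.2·0.1·2.5 = -0.05
Cov(0.4S_1 - 0.3S_2, -0.2S_1 - 0.1S_2) = (0.4)(-0.2)Var(S_1) + (-0.3)(-0.1)Var(S_2) + [(0.4)(-0.1) + (-0.3)(-0.2)]Cov(S_1,S_2)
= -0.08·0.01 + 0.03·6.25 + 0.02·-0.05 = 0.1857

0.1857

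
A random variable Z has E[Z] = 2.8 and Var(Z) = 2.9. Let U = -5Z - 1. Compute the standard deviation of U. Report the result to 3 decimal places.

8.515

Var(-5Z - 1) = (-5)²·2.9 = 72.5
SD(U) = √72.5 ≈ 8.515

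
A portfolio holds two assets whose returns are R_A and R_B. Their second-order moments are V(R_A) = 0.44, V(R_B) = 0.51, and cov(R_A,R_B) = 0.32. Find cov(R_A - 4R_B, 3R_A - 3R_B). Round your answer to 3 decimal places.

cov(R_A - 4R_B, 3R_A - 3R_B) = (1)(3)V(R_A) + (-4)(-3)V(R_B) + [(1)(-3) + (-4)(3)]cov(R_A,R_B)
= 3·0.44 + 12·0.51 + -15·0.32 = 2.64

2.640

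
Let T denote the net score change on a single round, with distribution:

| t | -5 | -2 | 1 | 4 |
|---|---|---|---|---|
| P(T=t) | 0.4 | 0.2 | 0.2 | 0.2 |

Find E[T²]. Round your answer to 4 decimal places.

E[T²] = (-5)²(0.4) + (-2)²(0.2) + (1)²(0.2) + (4)²(0.2) = 14.2

14.2000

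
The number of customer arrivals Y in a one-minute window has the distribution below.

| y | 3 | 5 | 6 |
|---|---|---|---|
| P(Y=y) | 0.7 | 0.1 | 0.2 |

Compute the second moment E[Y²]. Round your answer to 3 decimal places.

E[Y²] = (3)²(0.7) + (5)²(0.1) + (6)²(0.2) = 16

16.000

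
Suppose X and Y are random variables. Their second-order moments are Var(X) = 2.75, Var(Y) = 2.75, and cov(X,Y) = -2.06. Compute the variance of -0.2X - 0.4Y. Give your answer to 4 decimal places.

0.2204

Var(-0.2X - 0.4Y) = (-0.2)²·Var(X) + (-0.4)²·Var(Y) + 2·(-0.2)·(-0.4)·cov(X,Y)
= 0.04·2.75 + 0.16·2.75 + 0.16·-2.06 = 0.2204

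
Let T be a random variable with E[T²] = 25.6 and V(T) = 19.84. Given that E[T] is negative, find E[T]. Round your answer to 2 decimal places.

(E[T])² = E[T²] − V(T) = 25.6 − 19.84 = 5.76
E[T] = −√5.76 = -2.4

-2.40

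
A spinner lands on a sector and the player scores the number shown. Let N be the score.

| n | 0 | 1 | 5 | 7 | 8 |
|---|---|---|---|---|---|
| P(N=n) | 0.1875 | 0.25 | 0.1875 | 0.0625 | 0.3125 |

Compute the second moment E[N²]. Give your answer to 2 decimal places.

28.00

E[N²] = (0)²(0.1875) + (1)²(0.25) + (5)²(0.1875) + (7)²(0.0625) + (8)²(0.3125) = 28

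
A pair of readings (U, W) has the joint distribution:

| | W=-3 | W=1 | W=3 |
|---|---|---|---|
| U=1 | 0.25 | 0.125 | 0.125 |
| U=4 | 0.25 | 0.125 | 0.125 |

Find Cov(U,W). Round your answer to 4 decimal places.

0.0000

E[U] = 2.5,  E[W] = -0.5
E[UW] = -1.25
Cov(U,W) = E[UW] − E[U]E[W] = -1.25 − (2.5)(-0.5) = 0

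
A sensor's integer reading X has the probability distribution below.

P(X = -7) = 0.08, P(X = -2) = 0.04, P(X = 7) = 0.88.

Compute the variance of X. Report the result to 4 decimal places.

E[X] = (-7)(0.08) + (-2)(0.04) + (7)(0.88) = 5.52
E[X²] = (-7)²(0.08) + (-2)²(0.04) + (7)²(0.88) = 47.2
Var(X) = E[X²] − (E[X])² = 47.2 − (5.52)² = 16.7296

16.7296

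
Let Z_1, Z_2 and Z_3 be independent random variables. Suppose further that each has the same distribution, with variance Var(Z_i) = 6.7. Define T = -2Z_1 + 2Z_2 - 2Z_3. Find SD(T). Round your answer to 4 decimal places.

8.9666

By independence, Var(T) = (-2)²Var(Z_1) + (2)²Var(Z_2) + (-2)²Var(Z_3)
= (-2)²·6.7 + (2)²·6.7 + (-2)²·6.7 = 80.4
SD(T) = √80.4 ≈ 8.9666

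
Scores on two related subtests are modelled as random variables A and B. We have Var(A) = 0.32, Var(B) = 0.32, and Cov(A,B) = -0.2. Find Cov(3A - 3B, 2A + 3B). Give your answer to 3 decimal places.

-1.560

Cov(3A - 3B, 2A + 3B) = (3)(2)Var(A) + (-3)(3)Var(B) + [(3)(3) + (-3)(2)]Cov(A,B)
= 6·0.32 + -9·0.32 + 3·-0.2 = -1.56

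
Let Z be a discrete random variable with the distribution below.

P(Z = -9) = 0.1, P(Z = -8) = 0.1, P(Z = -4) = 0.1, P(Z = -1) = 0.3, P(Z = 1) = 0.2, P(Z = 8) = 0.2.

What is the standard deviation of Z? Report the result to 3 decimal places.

E[Z] = (-9)(0.1) + (-8)(0.1) + (-4)(0.1) + (-1)(0.3) + (1)(0.2) + (8)(0.2) = -0.6
E[Z²] = (-9)²(0.1) + (-8)²(0.1) + (-4)²(0.1) + (-1)²(0.3) + (1)²(0.2) + (8)²(0.2) = 29.4
V(Z) = E[Z²] − (E[Z])² = 29.4 − (-0.6)² = 29.04
σ(Z) = √29.04 ≈ 5.389

5.389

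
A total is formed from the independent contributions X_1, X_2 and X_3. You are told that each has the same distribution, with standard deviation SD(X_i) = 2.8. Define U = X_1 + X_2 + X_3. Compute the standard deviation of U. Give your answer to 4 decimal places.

Var(X_i) = (2.8)² = 7.84
By independence, Var(U) = (1)²Var(X_1) + (1)²Var(X_2) + (1)²Var(X_3)
= (1)²·7.84 + (1)²·7.84 + (1)²·7.84 = 23.52
SD(U) = √23.52 ≈ 4.8497

4.8497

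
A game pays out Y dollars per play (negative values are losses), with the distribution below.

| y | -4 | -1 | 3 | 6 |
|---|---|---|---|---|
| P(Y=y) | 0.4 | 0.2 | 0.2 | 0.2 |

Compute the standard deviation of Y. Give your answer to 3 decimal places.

3.950

E[Y] = (-4)(0.4) + (-1)(0.2) + (3)(0.2) + (6)(0.2) = 0
E[Y²] = (-4)²(0.4) + (-1)²(0.2) + (3)²(0.2) + (6)²(0.2) = 15.6
Var(Y) = E[Y²] − (E[Y])² = 15.6 − (0)² = 15.6
sd(Y) = √15.6 ≈ 3.950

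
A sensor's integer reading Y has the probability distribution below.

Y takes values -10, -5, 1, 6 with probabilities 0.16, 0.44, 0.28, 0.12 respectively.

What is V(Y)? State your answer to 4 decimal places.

23.7600

E[Y] = (-10)(0.16) + (-5)(0.44) + (1)(0.28) + (6)(0.12) = -2.8
E[Y²] = (-10)²(0.16) + (-5)²(0.44) + (1)²(0.28) + (6)²(0.12) = 31.6
V(Y) = E[Y²] − (E[Y])² = 31.6 − (-2.8)² = 23.76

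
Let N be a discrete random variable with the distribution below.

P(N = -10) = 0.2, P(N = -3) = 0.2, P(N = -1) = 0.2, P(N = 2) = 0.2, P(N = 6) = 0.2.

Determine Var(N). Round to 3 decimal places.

28.560

E[N] = (-10)(0.2) + (-3)(0.2) + (-1)(0.2) + (2)(0.2) + (6)(0.2) = -1.2
E[N²] = (-10)²(0.2) + (-3)²(0.2) + (-1)²(0.2) + (2)²(0.2) + (6)²(0.2) = 30
Var(N) = E[N²] − (E[N])² = 30 − (-1.2)² = 28.56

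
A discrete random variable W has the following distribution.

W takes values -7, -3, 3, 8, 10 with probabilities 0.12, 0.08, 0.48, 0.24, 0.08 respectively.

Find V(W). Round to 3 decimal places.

E[W] = (-7)(0.12) + (-3)(0.08) + (3)(0.48) + (8)(0.24) + (10)(0.08) = 3.08
E[W²] = (-7)²(0.12) + (-3)²(0.08) + (3)²(0.48) + (8)²(0.24) + (10)²(0.08) = 34.28
V(W) = E[W²] − (E[W])² = 34.28 − (3.08)² = 24.7936

24.794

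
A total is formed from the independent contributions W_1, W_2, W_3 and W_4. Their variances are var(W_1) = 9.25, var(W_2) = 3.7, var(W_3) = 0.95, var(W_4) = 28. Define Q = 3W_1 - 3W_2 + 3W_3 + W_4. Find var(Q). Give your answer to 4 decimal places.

By independence, var(Q) = (3)²var(W_1) + (-3)²var(W_2) + (3)²var(W_3) + (1)²var(W_4)
= (3)²·9.25 + (-3)²·3.7 + (3)²·0.95 + (1)²·28 = 153.1

153.1000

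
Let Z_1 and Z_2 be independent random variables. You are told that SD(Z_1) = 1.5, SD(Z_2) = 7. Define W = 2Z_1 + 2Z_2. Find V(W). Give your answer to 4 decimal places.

V(Z_1) = 2.25, V(Z_2) = 49
By independence, V(W) = (2)²V(Z_1) + (2)²V(Z_2)
= (2)²·2.25 + (2)²·49 = 205

205.0000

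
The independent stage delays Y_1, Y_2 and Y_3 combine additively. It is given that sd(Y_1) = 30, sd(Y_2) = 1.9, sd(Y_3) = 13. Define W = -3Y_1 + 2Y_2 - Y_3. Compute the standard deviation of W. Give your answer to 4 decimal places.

V(Y_1) = 900, V(Y_2) = 3.61, V(Y_3) = 169
By independence, V(W) = (-3)²V(Y_1) + (2)²V(Y_2) + (-1)²V(Y_3)
= (-3)²·900 + (2)²·3.61 + (-1)²·169 = 8283.44
sd(W) = √8283.44 ≈ 91.0134

91.0134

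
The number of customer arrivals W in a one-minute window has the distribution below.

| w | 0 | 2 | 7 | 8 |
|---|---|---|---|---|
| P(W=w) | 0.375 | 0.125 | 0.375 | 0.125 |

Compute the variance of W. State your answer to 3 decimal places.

11.859

E[W] = (0)(0.375) + (2)(0.125) + (7)(0.375) + (8)(0.125) = 3.875
E[W²] = (0)²(0.375) + (2)²(0.125) + (7)²(0.375) + (8)²(0.125) = 26.875
Var(W) = E[W²] − (E[W])² = 26.875 − (3.875)² = 11.859375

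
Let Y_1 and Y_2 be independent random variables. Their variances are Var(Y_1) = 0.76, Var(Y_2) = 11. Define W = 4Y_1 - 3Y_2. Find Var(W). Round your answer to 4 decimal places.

By independence, Var(W) = (4)²Var(Y_1) + (-3)²Var(Y_2)
= (4)²·0.76 + (-3)²·11 = 111.16

111.1600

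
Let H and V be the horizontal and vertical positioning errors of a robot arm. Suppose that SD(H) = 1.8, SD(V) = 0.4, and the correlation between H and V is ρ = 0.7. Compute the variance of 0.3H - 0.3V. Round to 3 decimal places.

0.215

Var(H) = (1.8)² = 3.24;  Var(V) = (0.4)² = 0.16
Cov(H,V) = ρ·SD(H)·SD(V) = 0.7·1.8·0.4 = 0.504
Var(0.3H - 0.3V) = (0.3)²·Var(H) + (-0.3)²·Var(V) + 2·(0.3)·(-0.3)·Cov(H,V)
= 0.09·3.24 + 0.09·0.16 + -0.18·0.504 = 0.21528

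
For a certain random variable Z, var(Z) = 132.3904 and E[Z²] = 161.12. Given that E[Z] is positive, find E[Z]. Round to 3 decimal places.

5.360

(E[Z])² = E[Z²] − var(Z) = 161.12 − 132.3904 = 28.7296
E[Z] = √28.7296 = 5.36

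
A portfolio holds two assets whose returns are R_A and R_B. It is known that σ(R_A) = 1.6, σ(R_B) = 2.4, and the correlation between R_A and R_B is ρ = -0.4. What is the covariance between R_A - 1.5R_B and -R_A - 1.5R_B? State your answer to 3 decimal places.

10.400

V(R_A) = (1.6)² = 2.56;  V(R_B) = (2.4)² = 5.76
cov(R_A,R_B) = ρ·σ(R_A)·σ(R_B) = -0.4·1.6·2.4 = -1.536
cov(R_A - 1.5R_B, -R_A - 1.5R_B) = (1)(-1)V(R_A) + (-1.5)(-1.5)V(R_B) + [(1)(-1.5) + (-1.5)(-1)]cov(R_A,R_B)
= -1·2.56 + 2.25·5.76 + 0·-1.536 = 10.4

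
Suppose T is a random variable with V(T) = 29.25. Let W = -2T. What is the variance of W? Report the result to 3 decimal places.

V(-2T) = (-2)²·V(T) = 4·29.25 = 117

117.000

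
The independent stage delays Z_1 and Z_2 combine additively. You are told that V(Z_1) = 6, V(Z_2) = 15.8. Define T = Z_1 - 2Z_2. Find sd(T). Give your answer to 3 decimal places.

8.319

By independence, V(T) = (1)²V(Z_1) + (-2)²V(Z_2)
= (1)²·6 + (-2)²·15.8 = 69.2
sd(T) = √69.2 ≈ 8.319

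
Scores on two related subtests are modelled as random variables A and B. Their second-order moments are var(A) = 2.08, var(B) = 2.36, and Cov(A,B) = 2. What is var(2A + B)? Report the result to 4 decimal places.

18.6800

var(2A + B) = (2)²·var(A) + (1)²·var(B) + 2·(2)·(1)·Cov(A,B)
= 4·2.08 + 1·2.36 + 4·2 = 18.68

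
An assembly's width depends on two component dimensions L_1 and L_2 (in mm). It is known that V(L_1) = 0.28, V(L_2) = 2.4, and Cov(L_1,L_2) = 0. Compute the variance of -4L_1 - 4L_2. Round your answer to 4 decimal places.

42.8800

V(-4L_1 - 4L_2) = (-4)²·V(L_1) + (-4)²·V(L_2) + 2·(-4)·(-4)·Cov(L_1,L_2)
= 16·0.28 + 16·2.4 + 32·0 = 42.88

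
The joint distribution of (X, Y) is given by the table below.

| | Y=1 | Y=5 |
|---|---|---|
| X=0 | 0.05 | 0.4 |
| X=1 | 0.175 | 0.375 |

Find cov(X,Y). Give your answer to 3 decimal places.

E[X] = 0.55,  E[Y] = 4.1
E[XY] = 2.05
cov(X,Y) = E[XY] − E[X]E[Y] = 2.05 − (0.55)(4.1) = -0.205

-0.205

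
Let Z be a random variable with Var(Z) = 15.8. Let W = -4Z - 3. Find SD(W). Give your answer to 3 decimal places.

15.900

Var(-4Z - 3) = (-4)²·15.8 = 252.8
SD(W) = √252.8 ≈ 15.900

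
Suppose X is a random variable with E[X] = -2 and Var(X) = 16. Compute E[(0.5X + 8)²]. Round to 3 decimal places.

E[0.5X + 8] = 0.5·-2 + 8 = 7
Var(0.5X + 8) = (0.5)²·16 = 4
E[(0.5X + 8)²] = Var((0.5X + 8)) + (E[(0.5X + 8)])² = 4 + (7)² = 53

53.000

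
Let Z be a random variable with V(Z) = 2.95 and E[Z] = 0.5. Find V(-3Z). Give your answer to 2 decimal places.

V(-3Z) = (-3)²·V(Z) = 9·2.95 = 26.55

26.55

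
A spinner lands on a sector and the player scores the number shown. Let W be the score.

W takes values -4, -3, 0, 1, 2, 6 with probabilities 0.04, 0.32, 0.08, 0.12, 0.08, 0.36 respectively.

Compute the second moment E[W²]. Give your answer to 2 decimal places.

E[W²] = (-4)²(0.04) + (-3)²(0.32) + (0)²(0.08) + (1)²(0.12) + (2)²(0.08) + (6)²(0.36) = 16.92

16.92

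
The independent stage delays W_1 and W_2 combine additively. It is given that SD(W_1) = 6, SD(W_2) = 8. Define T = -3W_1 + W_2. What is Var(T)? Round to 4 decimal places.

Var(W_1) = 36, Var(W_2) = 64
By independence, Var(T) = (-3)²Var(W_1) + (1)²Var(W_2)
= (-3)²·36 + (1)²·64 = 388

388.0000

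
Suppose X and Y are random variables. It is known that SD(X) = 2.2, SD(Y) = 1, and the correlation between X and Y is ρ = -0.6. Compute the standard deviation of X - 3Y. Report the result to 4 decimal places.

4.6648

var(X) = (2.2)² = 4.84;  var(Y) = (1)² = 1
Cov(X,Y) = ρ·SD(X)·SD(Y) = -0.6·2.2·1 = -1.32
var(X - 3Y) = (1)²·var(X) + (-3)²·var(Y) + 2·(1)·(-3)·Cov(X,Y)
= 1·4.84 + 9·1 + -6·-1.32 = 21.76
SD(X - 3Y) = √21.76 ≈ 4.6648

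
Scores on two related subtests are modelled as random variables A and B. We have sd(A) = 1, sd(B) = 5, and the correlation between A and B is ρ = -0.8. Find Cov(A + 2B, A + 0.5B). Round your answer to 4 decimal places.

Var(A) = (1)² = 1;  Var(B) = (5)² = 25
Cov(A,B) = ρ·sd(A)·sd(B) = -0.8·1·5 = -4
Cov(A + 2B, A + 0.5B) = (1)(1)Var(A) + (2)(0.5)Var(B) + [(1)(0.5) + (2)(1)]Cov(A,B)
= 1·1 + 1·25 + 2.5·-4 = 16

16.0000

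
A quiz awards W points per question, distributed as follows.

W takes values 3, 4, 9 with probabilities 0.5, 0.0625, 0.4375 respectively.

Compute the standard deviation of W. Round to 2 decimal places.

E[W] = (3)(0.5) + (4)(0.0625) + (9)(0.4375) = 5.6875
E[W²] = (3)²(0.5) + (4)²(0.0625) + (9)²(0.4375) = 40.9375
V(W) = E[W²] − (E[W])² = 40.9375 − (5.6875)² = 8.58984375
SD(W) = √8.58984375 ≈ 2.93

2.93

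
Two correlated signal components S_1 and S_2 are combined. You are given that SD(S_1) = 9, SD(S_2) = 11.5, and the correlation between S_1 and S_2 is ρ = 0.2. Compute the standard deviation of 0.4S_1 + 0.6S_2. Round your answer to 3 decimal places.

V(S_1) = (9)² = 81;  V(S_2) = (11.5)² = 132.25
Cov(S_1,S_2) = ρ·SD(S_1)·SD(S_2) = 0.2·9·11.5 = 20.7
V(0.4S_1 + 0.6S_2) = (0.4)²·V(S_1) + (0.6)²·V(S_2) + 2·(0.4)·(0.6)·Cov(S_1,S_2)
= 0.16·81 + 0.36·132.25 + 0.48·20.7 = 70.506
SD(0.4S_1 + 0.6S_2) = √70.506 ≈ 8.397

8.397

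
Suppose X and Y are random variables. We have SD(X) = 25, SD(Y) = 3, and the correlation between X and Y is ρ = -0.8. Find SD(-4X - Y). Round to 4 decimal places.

97.6166

var(X) = (25)² = 625;  var(Y) = (3)² = 9
Cov(X,Y) = ρ·SD(X)·SD(Y) = -0.8·25·3 = -60
var(-4X - Y) = (-4)²·var(X) + (-1)²·var(Y) + 2·(-4)·(-1)·Cov(X,Y)
= 16·625 + 1·9 + 8·-60 = 9529
SD(-4X - Y) = √9529 ≈ 97.6166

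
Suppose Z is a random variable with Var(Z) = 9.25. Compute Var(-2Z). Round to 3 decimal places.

37.000

Var(-2Z) = (-2)²·Var(Z) = 4·9.25 = 37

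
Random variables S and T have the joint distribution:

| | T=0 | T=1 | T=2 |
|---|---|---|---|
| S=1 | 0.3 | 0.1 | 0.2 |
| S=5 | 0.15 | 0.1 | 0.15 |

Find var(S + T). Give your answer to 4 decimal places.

4.9500

E[S] = 2.6,  E[T] = 0.9,  E[ST] = 2.5
var(S) = 10.6 − (2.6)² = 3.84;  var(T) = 1.6 − (0.9)² = 0.79
Cov(S,T) = 2.5 − (2.6)(0.9) = 0.16
var(S + T) = (1)²·3.84 + (1)²·0.79 + 2·(1)·(1)·0.16 = 4.95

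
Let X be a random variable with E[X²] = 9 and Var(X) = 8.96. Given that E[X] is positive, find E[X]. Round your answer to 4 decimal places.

0.2000

(E[X])² = E[X²] − Var(X) = 9 − 8.96 = 0.04
E[X] = √0.04 = 0.2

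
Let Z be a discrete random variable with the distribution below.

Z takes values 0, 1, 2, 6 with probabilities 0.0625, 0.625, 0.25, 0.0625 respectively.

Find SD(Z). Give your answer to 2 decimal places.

1.27

E[Z] = (0)(0.0625) + (1)(0.625) + (2)(0.25) + (6)(0.0625) = 1.5
E[Z²] = (0)²(0.0625) + (1)²(0.625) + (2)²(0.25) + (6)²(0.0625) = 3.875
V(Z) = E[Z²] − (E[Z])² = 3.875 − (1.5)² = 1.625
SD(Z) = √1.625 ≈ 1.27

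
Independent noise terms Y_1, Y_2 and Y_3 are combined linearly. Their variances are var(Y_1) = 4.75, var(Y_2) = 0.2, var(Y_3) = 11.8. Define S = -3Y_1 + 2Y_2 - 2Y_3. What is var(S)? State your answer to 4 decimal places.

90.7500

By independence, var(S) = (-3)²var(Y_1) + (2)²var(Y_2) + (-2)²var(Y_3)
= (-3)²·4.75 + (2)²·0.2 + (-2)²·11.8 = 90.75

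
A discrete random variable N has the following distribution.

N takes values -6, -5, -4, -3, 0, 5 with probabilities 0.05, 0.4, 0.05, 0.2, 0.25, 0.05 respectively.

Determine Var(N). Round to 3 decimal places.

7.528

E[N] = (-6)(0.05) + (-5)(0.4) + (-4)(0.05) + (-3)(0.2) + (0)(0.25) + (5)(0.05) = -2.85
E[N²] = (-6)²(0.05) + (-5)²(0.4) + (-4)²(0.05) + (-3)²(0.2) + (0)²(0.25) + (5)²(0.05) = 15.65
Var(N) = E[N²] − (E[N])² = 15.65 − (-2.85)² = 7.5275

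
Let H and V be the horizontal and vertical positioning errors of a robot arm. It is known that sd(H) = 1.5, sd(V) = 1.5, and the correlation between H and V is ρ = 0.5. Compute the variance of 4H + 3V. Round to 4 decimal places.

83.2500

var(H) = (1.5)² = 2.25;  var(V) = (1.5)² = 2.25
Cov(H,V) = ρ·sd(H)·sd(V) = 0.5·1.5·1.5 = 1.125
var(4H + 3V) = (4)²·var(H) + (3)²·var(V) + 2·(4)·(3)·Cov(H,V)
= 16·2.25 + 9·2.25 + 24·1.125 = 83.25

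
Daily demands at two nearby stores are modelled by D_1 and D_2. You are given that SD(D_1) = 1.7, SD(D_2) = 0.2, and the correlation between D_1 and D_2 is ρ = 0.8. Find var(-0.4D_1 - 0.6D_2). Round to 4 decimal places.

0.6074

var(D_1) = (1.7)² = 2.89;  var(D_2) = (0.2)² = 0.04
Cov(D_1,D_2) = ρ·SD(D_1)·SD(D_2) = 0.8·1.7·0.2 = 0.272
var(-0.4D_1 - 0.6D_2) = (-0.4)²·var(D_1) + (-0.6)²·var(D_2) + 2·(-0.4)·(-0.6)·Cov(D_1,D_2)
= 0.16·2.89 + 0.36·0.04 + 0.48·0.272 = 0.60736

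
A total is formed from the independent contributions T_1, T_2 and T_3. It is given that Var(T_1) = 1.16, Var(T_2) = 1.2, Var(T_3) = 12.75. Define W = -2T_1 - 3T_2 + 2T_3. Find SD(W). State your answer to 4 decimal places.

By independence, Var(W) = (-2)²Var(T_1) + (-3)²Var(T_2) + (2)²Var(T_3)
= (-2)²·1.16 + (-3)²·1.2 + (2)²·12.75 = 66.44
SD(W) = √66.44 ≈ 8.1511

8.1511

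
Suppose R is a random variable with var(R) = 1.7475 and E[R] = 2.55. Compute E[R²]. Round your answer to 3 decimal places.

E[R²] = var(R) + (E[R])² = 1.7475 + (2.55)² = 8.25

8.250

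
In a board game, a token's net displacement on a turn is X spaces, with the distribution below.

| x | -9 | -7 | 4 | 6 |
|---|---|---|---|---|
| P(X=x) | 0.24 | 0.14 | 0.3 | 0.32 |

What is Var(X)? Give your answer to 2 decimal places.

42.62

E[X] = (-9)(0.24) + (-7)(0.14) + (4)(0.3) + (6)(0.32) = -0.02
E[X²] = (-9)²(0.24) + (-7)²(0.14) + (4)²(0.3) + (6)²(0.32) = 42.62
Var(X) = E[X²] − (E[X])² = 42.62 − (-0.02)² = 42.6196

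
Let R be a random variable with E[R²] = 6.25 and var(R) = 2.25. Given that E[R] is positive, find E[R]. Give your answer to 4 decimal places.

2.0000

(E[R])² = E[R²] − var(R) = 6.25 − 2.25 = 4
E[R] = √4 = 2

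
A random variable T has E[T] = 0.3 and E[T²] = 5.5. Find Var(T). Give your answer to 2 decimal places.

5.41

Var(T) = 5.5 − (0.3)² = 5.41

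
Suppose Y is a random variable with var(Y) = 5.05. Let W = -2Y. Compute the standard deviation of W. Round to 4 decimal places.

var(-2Y) = (-2)²·5.05 = 20.2
SD(W) = √20.2 ≈ 4.4944

4.4944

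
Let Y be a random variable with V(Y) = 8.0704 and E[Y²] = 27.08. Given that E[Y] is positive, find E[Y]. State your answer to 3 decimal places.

4.360

(E[Y])² = E[Y²] − V(Y) = 27.08 − 8.0704 = 19.0096
E[Y] = √19.0096 = 4.36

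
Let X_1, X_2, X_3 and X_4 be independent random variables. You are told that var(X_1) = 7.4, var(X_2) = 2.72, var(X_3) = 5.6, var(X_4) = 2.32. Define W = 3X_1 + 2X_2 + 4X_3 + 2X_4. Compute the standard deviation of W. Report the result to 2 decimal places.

By independence, var(W) = (3)²var(X_1) + (2)²var(X_2) + (4)²var(X_3) + (2)²var(X_4)
= (3)²·7.4 + (2)²·2.72 + (4)²·5.6 + (2)²·2.32 = 176.36
sd(W) = √176.36 ≈ 13.28

13.28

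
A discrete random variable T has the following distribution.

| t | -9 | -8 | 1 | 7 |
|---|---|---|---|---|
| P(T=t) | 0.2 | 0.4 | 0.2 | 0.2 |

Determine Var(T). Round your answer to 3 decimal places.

E[T] = (-9)(0.2) + (-8)(0.4) + (1)(0.2) + (7)(0.2) = -3.4
E[T²] = (-9)²(0.2) + (-8)²(0.4) + (1)²(0.2) + (7)²(0.2) = 51.8
Var(T) = E[T²] − (E[T])² = 51.8 − (-3.4)² = 40.24

40.240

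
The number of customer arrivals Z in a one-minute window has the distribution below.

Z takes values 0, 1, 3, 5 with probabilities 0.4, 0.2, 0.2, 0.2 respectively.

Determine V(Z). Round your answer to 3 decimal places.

E[Z] = (0)(0.4) + (1)(0.2) + (3)(0.2) + (5)(0.2) = 1.8
E[Z²] = (0)²(0.4) + (1)²(0.2) + (3)²(0.2) + (5)²(0.2) = 7
V(Z) = E[Z²] − (E[Z])² = 7 − (1.8)² = 3.76

3.760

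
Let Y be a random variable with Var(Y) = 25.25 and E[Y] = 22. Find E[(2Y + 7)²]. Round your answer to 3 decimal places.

E[2Y + 7] = 2·22 + 7 = 51
Var(2Y + 7) = (2)²·25.25 = 101
E[(2Y + 7)²] = Var((2Y + 7)) + (E[(2Y + 7)])² = 101 + (51)² = 2702

2702.000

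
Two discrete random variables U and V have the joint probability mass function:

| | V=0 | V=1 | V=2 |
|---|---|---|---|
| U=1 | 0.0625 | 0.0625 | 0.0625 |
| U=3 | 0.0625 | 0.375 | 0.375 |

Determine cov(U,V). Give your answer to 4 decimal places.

E[U] = 2.625,  E[V] = 1.3125
E[UV] = 3.5625
cov(U,V) = E[UV] − E[U]E[V] = 3.5625 − (2.625)(1.3125) = 0.1171875

0.1172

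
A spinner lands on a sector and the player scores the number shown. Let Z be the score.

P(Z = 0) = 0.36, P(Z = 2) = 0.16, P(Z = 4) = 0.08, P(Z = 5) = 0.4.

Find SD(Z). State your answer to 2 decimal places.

E[Z] = (0)(0.36) + (2)(0.16) + (4)(0.08) + (5)(0.4) = 2.64
E[Z²] = (0)²(0.36) + (2)²(0.16) + (4)²(0.08) + (5)²(0.4) = 11.92
V(Z) = E[Z²] − (E[Z])² = 11.92 − (2.64)² = 4.9504
SD(Z) = √4.9504 ≈ 2.22

2.22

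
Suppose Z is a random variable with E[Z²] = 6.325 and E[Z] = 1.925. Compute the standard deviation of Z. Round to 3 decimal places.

Var(Z) = 6.325 − (1.925)² = 2.619375
σ(Z) = √2.619375 ≈ 1.618

1.618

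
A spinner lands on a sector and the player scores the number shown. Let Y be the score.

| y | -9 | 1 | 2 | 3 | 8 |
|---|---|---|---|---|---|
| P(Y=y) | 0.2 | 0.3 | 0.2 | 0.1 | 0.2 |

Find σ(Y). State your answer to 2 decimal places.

5.51

E[Y] = (-9)(0.2) + (1)(0.3) + (2)(0.2) + (3)(0.1) + (8)(0.2) = 0.8
E[Y²] = (-9)²(0.2) + (1)²(0.3) + (2)²(0.2) + (3)²(0.1) + (8)²(0.2) = 31
Var(Y) = E[Y²] − (E[Y])² = 31 − (0.8)² = 30.36
σ(Y) = √30.36 ≈ 5.51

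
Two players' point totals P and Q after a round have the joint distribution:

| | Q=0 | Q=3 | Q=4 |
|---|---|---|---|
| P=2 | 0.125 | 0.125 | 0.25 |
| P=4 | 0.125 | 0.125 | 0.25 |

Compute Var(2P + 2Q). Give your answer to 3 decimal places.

14.750

E[P] = 3,  E[Q] = 2.75,  E[PQ] = 8.25
Var(P) = 10 − (3)² = 1;  Var(Q) = 10.25 − (2.75)² = 2.6875
Cov(P,Q) = 8.25 − (3)(2.75) = 0
Var(2P + 2Q) = (2)²·1 + (2)²·2.6875 + 2·(2)·(2)·0 = 14.75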